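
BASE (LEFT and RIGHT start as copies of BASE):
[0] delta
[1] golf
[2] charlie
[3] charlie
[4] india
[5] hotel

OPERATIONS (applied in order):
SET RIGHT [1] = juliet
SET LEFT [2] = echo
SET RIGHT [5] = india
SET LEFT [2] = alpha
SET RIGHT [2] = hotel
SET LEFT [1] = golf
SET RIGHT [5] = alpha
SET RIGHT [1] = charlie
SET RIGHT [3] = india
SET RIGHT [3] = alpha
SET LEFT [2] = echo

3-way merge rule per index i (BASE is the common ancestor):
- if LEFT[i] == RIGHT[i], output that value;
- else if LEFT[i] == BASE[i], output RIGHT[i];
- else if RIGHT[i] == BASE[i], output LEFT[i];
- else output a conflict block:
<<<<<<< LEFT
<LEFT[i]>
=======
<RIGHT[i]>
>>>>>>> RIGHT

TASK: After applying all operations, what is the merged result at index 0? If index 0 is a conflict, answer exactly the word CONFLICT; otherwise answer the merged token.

Final LEFT:  [delta, golf, echo, charlie, india, hotel]
Final RIGHT: [delta, charlie, hotel, alpha, india, alpha]
i=0: L=delta R=delta -> agree -> delta
i=1: L=golf=BASE, R=charlie -> take RIGHT -> charlie
i=2: BASE=charlie L=echo R=hotel all differ -> CONFLICT
i=3: L=charlie=BASE, R=alpha -> take RIGHT -> alpha
i=4: L=india R=india -> agree -> india
i=5: L=hotel=BASE, R=alpha -> take RIGHT -> alpha
Index 0 -> delta

Answer: delta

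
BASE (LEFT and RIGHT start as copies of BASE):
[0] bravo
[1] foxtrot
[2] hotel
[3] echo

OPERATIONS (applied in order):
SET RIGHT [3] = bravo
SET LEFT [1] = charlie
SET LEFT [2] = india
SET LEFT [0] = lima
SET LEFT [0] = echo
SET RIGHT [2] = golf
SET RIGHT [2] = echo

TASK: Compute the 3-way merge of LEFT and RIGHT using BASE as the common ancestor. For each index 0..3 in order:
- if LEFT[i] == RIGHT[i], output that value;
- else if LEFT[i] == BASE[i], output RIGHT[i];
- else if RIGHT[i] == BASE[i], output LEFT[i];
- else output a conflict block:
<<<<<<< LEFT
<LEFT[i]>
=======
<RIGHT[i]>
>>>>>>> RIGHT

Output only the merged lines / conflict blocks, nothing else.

Answer: echo
charlie
<<<<<<< LEFT
india
=======
echo
>>>>>>> RIGHT
bravo

Derivation:
Final LEFT:  [echo, charlie, india, echo]
Final RIGHT: [bravo, foxtrot, echo, bravo]
i=0: L=echo, R=bravo=BASE -> take LEFT -> echo
i=1: L=charlie, R=foxtrot=BASE -> take LEFT -> charlie
i=2: BASE=hotel L=india R=echo all differ -> CONFLICT
i=3: L=echo=BASE, R=bravo -> take RIGHT -> bravo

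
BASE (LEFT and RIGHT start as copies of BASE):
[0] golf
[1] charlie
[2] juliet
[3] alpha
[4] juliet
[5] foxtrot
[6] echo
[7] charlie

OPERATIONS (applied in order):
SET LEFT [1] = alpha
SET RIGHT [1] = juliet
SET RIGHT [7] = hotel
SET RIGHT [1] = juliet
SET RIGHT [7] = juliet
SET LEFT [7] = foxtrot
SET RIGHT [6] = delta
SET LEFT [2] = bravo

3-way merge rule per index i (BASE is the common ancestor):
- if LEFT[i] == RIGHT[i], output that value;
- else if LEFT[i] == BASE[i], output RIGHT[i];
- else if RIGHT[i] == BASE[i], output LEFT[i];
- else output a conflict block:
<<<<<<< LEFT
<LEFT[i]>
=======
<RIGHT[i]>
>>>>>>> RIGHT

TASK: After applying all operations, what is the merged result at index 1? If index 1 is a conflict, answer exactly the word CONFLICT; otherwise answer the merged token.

Final LEFT:  [golf, alpha, bravo, alpha, juliet, foxtrot, echo, foxtrot]
Final RIGHT: [golf, juliet, juliet, alpha, juliet, foxtrot, delta, juliet]
i=0: L=golf R=golf -> agree -> golf
i=1: BASE=charlie L=alpha R=juliet all differ -> CONFLICT
i=2: L=bravo, R=juliet=BASE -> take LEFT -> bravo
i=3: L=alpha R=alpha -> agree -> alpha
i=4: L=juliet R=juliet -> agree -> juliet
i=5: L=foxtrot R=foxtrot -> agree -> foxtrot
i=6: L=echo=BASE, R=delta -> take RIGHT -> delta
i=7: BASE=charlie L=foxtrot R=juliet all differ -> CONFLICT
Index 1 -> CONFLICT

Answer: CONFLICT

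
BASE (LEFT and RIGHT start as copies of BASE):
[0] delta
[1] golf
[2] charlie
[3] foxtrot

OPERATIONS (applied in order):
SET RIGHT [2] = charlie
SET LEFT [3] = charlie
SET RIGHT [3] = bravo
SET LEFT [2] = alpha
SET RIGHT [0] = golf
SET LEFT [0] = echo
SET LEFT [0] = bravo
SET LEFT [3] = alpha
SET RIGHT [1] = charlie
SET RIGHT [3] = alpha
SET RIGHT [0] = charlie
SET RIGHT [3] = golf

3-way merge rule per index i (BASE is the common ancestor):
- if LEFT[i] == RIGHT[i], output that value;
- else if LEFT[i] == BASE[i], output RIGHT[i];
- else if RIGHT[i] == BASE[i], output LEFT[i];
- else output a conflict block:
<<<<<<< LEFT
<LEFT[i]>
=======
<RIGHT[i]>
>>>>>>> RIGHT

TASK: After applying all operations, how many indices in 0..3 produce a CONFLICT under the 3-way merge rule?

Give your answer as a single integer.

Final LEFT:  [bravo, golf, alpha, alpha]
Final RIGHT: [charlie, charlie, charlie, golf]
i=0: BASE=delta L=bravo R=charlie all differ -> CONFLICT
i=1: L=golf=BASE, R=charlie -> take RIGHT -> charlie
i=2: L=alpha, R=charlie=BASE -> take LEFT -> alpha
i=3: BASE=foxtrot L=alpha R=golf all differ -> CONFLICT
Conflict count: 2

Answer: 2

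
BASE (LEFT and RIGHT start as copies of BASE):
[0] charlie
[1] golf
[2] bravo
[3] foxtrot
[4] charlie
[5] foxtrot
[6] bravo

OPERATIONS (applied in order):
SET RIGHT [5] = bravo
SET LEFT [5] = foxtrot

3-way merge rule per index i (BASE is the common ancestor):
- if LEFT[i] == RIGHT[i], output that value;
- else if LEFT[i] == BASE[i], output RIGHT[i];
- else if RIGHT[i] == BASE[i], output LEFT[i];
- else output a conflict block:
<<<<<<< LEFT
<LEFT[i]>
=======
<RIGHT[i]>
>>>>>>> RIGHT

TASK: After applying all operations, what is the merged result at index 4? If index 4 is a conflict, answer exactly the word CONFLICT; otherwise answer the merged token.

Answer: charlie

Derivation:
Final LEFT:  [charlie, golf, bravo, foxtrot, charlie, foxtrot, bravo]
Final RIGHT: [charlie, golf, bravo, foxtrot, charlie, bravo, bravo]
i=0: L=charlie R=charlie -> agree -> charlie
i=1: L=golf R=golf -> agree -> golf
i=2: L=bravo R=bravo -> agree -> bravo
i=3: L=foxtrot R=foxtrot -> agree -> foxtrot
i=4: L=charlie R=charlie -> agree -> charlie
i=5: L=foxtrot=BASE, R=bravo -> take RIGHT -> bravo
i=6: L=bravo R=bravo -> agree -> bravo
Index 4 -> charlie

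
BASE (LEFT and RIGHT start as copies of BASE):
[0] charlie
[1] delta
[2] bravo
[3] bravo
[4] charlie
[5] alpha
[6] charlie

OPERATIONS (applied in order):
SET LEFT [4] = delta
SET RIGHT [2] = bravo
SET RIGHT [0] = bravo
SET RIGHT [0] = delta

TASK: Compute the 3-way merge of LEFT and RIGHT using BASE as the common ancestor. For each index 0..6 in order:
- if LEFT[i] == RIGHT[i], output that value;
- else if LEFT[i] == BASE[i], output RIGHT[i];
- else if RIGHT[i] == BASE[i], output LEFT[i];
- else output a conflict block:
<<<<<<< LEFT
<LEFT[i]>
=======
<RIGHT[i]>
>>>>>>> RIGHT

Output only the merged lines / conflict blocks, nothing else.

Final LEFT:  [charlie, delta, bravo, bravo, delta, alpha, charlie]
Final RIGHT: [delta, delta, bravo, bravo, charlie, alpha, charlie]
i=0: L=charlie=BASE, R=delta -> take RIGHT -> delta
i=1: L=delta R=delta -> agree -> delta
i=2: L=bravo R=bravo -> agree -> bravo
i=3: L=bravo R=bravo -> agree -> bravo
i=4: L=delta, R=charlie=BASE -> take LEFT -> delta
i=5: L=alpha R=alpha -> agree -> alpha
i=6: L=charlie R=charlie -> agree -> charlie

Answer: delta
delta
bravo
bravo
delta
alpha
charlie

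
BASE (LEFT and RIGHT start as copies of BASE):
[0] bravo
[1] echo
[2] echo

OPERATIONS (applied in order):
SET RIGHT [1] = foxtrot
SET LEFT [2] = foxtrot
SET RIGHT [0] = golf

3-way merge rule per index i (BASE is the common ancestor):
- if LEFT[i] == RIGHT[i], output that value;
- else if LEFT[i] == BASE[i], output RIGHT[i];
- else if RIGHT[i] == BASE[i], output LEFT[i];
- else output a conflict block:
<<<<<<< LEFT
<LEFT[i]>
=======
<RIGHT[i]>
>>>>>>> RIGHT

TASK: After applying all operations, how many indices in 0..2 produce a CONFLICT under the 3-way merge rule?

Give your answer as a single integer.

Answer: 0

Derivation:
Final LEFT:  [bravo, echo, foxtrot]
Final RIGHT: [golf, foxtrot, echo]
i=0: L=bravo=BASE, R=golf -> take RIGHT -> golf
i=1: L=echo=BASE, R=foxtrot -> take RIGHT -> foxtrot
i=2: L=foxtrot, R=echo=BASE -> take LEFT -> foxtrot
Conflict count: 0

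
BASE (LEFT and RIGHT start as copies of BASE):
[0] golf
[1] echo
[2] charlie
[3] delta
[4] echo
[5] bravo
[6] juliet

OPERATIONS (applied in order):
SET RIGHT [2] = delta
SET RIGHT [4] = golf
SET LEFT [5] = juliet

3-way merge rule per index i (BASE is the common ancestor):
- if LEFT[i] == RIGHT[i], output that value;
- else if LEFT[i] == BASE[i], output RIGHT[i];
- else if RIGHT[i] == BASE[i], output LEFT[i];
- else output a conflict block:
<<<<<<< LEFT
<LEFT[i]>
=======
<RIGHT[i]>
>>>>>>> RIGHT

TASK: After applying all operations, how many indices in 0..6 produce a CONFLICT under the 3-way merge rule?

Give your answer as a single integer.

Answer: 0

Derivation:
Final LEFT:  [golf, echo, charlie, delta, echo, juliet, juliet]
Final RIGHT: [golf, echo, delta, delta, golf, bravo, juliet]
i=0: L=golf R=golf -> agree -> golf
i=1: L=echo R=echo -> agree -> echo
i=2: L=charlie=BASE, R=delta -> take RIGHT -> delta
i=3: L=delta R=delta -> agree -> delta
i=4: L=echo=BASE, R=golf -> take RIGHT -> golf
i=5: L=juliet, R=bravo=BASE -> take LEFT -> juliet
i=6: L=juliet R=juliet -> agree -> juliet
Conflict count: 0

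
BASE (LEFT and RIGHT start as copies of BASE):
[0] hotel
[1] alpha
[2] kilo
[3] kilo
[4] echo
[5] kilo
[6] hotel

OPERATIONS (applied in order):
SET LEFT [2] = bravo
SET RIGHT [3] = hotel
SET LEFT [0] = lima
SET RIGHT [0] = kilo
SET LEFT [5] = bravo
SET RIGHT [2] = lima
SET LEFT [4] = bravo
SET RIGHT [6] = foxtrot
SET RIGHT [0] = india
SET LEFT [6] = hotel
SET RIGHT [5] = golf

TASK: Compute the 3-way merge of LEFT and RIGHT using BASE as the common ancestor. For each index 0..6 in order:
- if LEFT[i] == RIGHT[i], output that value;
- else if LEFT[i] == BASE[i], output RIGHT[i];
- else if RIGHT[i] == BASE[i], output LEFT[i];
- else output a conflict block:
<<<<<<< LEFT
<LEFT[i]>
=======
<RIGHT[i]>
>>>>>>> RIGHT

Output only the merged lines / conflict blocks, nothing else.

Answer: <<<<<<< LEFT
lima
=======
india
>>>>>>> RIGHT
alpha
<<<<<<< LEFT
bravo
=======
lima
>>>>>>> RIGHT
hotel
bravo
<<<<<<< LEFT
bravo
=======
golf
>>>>>>> RIGHT
foxtrot

Derivation:
Final LEFT:  [lima, alpha, bravo, kilo, bravo, bravo, hotel]
Final RIGHT: [india, alpha, lima, hotel, echo, golf, foxtrot]
i=0: BASE=hotel L=lima R=india all differ -> CONFLICT
i=1: L=alpha R=alpha -> agree -> alpha
i=2: BASE=kilo L=bravo R=lima all differ -> CONFLICT
i=3: L=kilo=BASE, R=hotel -> take RIGHT -> hotel
i=4: L=bravo, R=echo=BASE -> take LEFT -> bravo
i=5: BASE=kilo L=bravo R=golf all differ -> CONFLICT
i=6: L=hotel=BASE, R=foxtrot -> take RIGHT -> foxtrot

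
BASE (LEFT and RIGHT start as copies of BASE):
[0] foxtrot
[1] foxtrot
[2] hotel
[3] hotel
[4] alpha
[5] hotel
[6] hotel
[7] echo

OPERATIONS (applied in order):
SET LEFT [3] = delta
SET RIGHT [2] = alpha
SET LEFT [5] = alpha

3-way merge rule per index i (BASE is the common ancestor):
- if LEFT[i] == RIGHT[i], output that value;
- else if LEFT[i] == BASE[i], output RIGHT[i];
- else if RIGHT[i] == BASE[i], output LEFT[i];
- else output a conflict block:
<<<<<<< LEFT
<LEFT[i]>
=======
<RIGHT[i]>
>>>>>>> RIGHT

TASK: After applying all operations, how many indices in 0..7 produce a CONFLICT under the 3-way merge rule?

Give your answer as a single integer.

Answer: 0

Derivation:
Final LEFT:  [foxtrot, foxtrot, hotel, delta, alpha, alpha, hotel, echo]
Final RIGHT: [foxtrot, foxtrot, alpha, hotel, alpha, hotel, hotel, echo]
i=0: L=foxtrot R=foxtrot -> agree -> foxtrot
i=1: L=foxtrot R=foxtrot -> agree -> foxtrot
i=2: L=hotel=BASE, R=alpha -> take RIGHT -> alpha
i=3: L=delta, R=hotel=BASE -> take LEFT -> delta
i=4: L=alpha R=alpha -> agree -> alpha
i=5: L=alpha, R=hotel=BASE -> take LEFT -> alpha
i=6: L=hotel R=hotel -> agree -> hotel
i=7: L=echo R=echo -> agree -> echo
Conflict count: 0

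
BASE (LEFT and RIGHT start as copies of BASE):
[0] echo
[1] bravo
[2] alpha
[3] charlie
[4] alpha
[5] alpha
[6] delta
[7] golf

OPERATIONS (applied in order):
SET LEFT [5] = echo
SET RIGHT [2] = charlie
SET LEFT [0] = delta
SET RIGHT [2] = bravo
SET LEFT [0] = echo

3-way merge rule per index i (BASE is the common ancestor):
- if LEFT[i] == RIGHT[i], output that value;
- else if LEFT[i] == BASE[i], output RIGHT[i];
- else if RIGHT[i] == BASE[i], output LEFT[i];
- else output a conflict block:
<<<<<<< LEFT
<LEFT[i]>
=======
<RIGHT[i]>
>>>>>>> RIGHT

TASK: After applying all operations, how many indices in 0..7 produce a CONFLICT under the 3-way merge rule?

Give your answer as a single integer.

Answer: 0

Derivation:
Final LEFT:  [echo, bravo, alpha, charlie, alpha, echo, delta, golf]
Final RIGHT: [echo, bravo, bravo, charlie, alpha, alpha, delta, golf]
i=0: L=echo R=echo -> agree -> echo
i=1: L=bravo R=bravo -> agree -> bravo
i=2: L=alpha=BASE, R=bravo -> take RIGHT -> bravo
i=3: L=charlie R=charlie -> agree -> charlie
i=4: L=alpha R=alpha -> agree -> alpha
i=5: L=echo, R=alpha=BASE -> take LEFT -> echo
i=6: L=delta R=delta -> agree -> delta
i=7: L=golf R=golf -> agree -> golf
Conflict count: 0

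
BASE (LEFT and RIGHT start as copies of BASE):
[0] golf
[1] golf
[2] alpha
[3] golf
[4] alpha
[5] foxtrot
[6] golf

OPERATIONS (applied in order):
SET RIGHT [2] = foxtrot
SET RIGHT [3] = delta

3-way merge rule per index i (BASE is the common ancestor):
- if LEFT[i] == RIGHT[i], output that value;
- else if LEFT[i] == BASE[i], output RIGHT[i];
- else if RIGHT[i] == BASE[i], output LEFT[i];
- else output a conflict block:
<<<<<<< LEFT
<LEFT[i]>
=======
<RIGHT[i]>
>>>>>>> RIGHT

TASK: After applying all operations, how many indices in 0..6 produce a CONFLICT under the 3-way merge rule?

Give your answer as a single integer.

Final LEFT:  [golf, golf, alpha, golf, alpha, foxtrot, golf]
Final RIGHT: [golf, golf, foxtrot, delta, alpha, foxtrot, golf]
i=0: L=golf R=golf -> agree -> golf
i=1: L=golf R=golf -> agree -> golf
i=2: L=alpha=BASE, R=foxtrot -> take RIGHT -> foxtrot
i=3: L=golf=BASE, R=delta -> take RIGHT -> delta
i=4: L=alpha R=alpha -> agree -> alpha
i=5: L=foxtrot R=foxtrot -> agree -> foxtrot
i=6: L=golf R=golf -> agree -> golf
Conflict count: 0

Answer: 0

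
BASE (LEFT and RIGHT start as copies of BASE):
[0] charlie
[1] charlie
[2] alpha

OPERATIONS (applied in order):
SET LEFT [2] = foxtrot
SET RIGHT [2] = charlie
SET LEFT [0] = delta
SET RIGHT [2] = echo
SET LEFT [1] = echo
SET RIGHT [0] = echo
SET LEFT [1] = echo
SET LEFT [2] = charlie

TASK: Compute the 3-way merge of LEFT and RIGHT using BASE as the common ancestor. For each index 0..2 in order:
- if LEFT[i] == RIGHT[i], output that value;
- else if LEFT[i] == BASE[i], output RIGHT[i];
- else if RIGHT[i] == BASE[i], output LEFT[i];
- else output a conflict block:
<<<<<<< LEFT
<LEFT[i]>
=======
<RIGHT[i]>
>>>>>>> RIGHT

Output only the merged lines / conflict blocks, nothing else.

Answer: <<<<<<< LEFT
delta
=======
echo
>>>>>>> RIGHT
echo
<<<<<<< LEFT
charlie
=======
echo
>>>>>>> RIGHT

Derivation:
Final LEFT:  [delta, echo, charlie]
Final RIGHT: [echo, charlie, echo]
i=0: BASE=charlie L=delta R=echo all differ -> CONFLICT
i=1: L=echo, R=charlie=BASE -> take LEFT -> echo
i=2: BASE=alpha L=charlie R=echo all differ -> CONFLICT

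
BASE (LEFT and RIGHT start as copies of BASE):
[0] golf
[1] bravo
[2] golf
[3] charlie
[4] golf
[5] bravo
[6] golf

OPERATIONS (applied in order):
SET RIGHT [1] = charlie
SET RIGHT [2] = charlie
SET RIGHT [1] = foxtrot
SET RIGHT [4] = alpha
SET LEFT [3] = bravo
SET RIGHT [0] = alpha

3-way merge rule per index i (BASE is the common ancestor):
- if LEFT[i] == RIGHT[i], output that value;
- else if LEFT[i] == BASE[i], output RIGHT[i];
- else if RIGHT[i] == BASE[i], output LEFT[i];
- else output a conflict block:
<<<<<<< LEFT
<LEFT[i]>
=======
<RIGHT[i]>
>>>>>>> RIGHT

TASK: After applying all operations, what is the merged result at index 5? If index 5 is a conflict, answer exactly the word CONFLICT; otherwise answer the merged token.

Answer: bravo

Derivation:
Final LEFT:  [golf, bravo, golf, bravo, golf, bravo, golf]
Final RIGHT: [alpha, foxtrot, charlie, charlie, alpha, bravo, golf]
i=0: L=golf=BASE, R=alpha -> take RIGHT -> alpha
i=1: L=bravo=BASE, R=foxtrot -> take RIGHT -> foxtrot
i=2: L=golf=BASE, R=charlie -> take RIGHT -> charlie
i=3: L=bravo, R=charlie=BASE -> take LEFT -> bravo
i=4: L=golf=BASE, R=alpha -> take RIGHT -> alpha
i=5: L=bravo R=bravo -> agree -> bravo
i=6: L=golf R=golf -> agree -> golf
Index 5 -> bravo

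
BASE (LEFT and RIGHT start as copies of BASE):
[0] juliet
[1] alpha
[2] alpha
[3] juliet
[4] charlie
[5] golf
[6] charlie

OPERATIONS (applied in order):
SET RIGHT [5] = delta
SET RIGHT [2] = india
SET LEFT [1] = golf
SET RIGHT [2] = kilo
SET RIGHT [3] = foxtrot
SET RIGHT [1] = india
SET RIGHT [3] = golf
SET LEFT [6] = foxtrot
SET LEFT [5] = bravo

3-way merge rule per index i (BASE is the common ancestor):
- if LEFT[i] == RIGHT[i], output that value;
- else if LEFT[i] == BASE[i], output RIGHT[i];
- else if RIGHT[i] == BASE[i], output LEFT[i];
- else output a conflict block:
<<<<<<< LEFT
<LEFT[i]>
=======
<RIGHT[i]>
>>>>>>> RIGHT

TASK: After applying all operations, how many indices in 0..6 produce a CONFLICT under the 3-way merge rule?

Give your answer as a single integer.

Answer: 2

Derivation:
Final LEFT:  [juliet, golf, alpha, juliet, charlie, bravo, foxtrot]
Final RIGHT: [juliet, india, kilo, golf, charlie, delta, charlie]
i=0: L=juliet R=juliet -> agree -> juliet
i=1: BASE=alpha L=golf R=india all differ -> CONFLICT
i=2: L=alpha=BASE, R=kilo -> take RIGHT -> kilo
i=3: L=juliet=BASE, R=golf -> take RIGHT -> golf
i=4: L=charlie R=charlie -> agree -> charlie
i=5: BASE=golf L=bravo R=delta all differ -> CONFLICT
i=6: L=foxtrot, R=charlie=BASE -> take LEFT -> foxtrot
Conflict count: 2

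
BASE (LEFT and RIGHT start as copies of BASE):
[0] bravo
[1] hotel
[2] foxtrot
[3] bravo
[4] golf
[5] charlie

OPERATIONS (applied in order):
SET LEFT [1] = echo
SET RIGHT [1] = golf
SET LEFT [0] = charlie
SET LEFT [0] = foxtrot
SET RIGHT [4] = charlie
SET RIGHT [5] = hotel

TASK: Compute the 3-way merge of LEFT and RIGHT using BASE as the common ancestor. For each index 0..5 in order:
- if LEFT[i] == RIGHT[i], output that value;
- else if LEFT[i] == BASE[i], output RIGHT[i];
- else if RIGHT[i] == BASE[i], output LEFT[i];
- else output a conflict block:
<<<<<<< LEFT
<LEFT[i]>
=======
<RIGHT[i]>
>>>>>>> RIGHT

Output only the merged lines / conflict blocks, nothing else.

Final LEFT:  [foxtrot, echo, foxtrot, bravo, golf, charlie]
Final RIGHT: [bravo, golf, foxtrot, bravo, charlie, hotel]
i=0: L=foxtrot, R=bravo=BASE -> take LEFT -> foxtrot
i=1: BASE=hotel L=echo R=golf all differ -> CONFLICT
i=2: L=foxtrot R=foxtrot -> agree -> foxtrot
i=3: L=bravo R=bravo -> agree -> bravo
i=4: L=golf=BASE, R=charlie -> take RIGHT -> charlie
i=5: L=charlie=BASE, R=hotel -> take RIGHT -> hotel

Answer: foxtrot
<<<<<<< LEFT
echo
=======
golf
>>>>>>> RIGHT
foxtrot
bravo
charlie
hotel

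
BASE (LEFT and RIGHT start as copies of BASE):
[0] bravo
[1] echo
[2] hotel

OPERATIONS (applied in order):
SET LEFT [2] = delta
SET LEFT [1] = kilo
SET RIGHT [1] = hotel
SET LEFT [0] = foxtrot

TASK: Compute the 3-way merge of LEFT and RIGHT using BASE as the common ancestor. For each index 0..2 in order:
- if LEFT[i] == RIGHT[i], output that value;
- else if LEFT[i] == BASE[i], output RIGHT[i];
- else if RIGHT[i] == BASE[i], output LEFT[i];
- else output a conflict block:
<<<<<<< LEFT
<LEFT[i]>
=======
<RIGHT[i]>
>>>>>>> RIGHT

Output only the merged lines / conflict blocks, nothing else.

Final LEFT:  [foxtrot, kilo, delta]
Final RIGHT: [bravo, hotel, hotel]
i=0: L=foxtrot, R=bravo=BASE -> take LEFT -> foxtrot
i=1: BASE=echo L=kilo R=hotel all differ -> CONFLICT
i=2: L=delta, R=hotel=BASE -> take LEFT -> delta

Answer: foxtrot
<<<<<<< LEFT
kilo
=======
hotel
>>>>>>> RIGHT
delta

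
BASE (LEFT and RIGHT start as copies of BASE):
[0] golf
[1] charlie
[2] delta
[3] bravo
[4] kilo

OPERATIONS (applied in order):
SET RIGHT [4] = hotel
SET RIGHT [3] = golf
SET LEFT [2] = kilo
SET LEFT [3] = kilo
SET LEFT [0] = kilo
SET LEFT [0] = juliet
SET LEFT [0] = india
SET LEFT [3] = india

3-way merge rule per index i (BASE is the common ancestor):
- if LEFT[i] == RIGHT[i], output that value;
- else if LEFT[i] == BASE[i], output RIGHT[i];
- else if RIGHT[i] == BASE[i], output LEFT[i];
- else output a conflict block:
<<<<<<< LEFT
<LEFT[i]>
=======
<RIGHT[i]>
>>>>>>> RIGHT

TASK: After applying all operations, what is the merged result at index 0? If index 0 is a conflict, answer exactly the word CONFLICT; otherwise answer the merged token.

Final LEFT:  [india, charlie, kilo, india, kilo]
Final RIGHT: [golf, charlie, delta, golf, hotel]
i=0: L=india, R=golf=BASE -> take LEFT -> india
i=1: L=charlie R=charlie -> agree -> charlie
i=2: L=kilo, R=delta=BASE -> take LEFT -> kilo
i=3: BASE=bravo L=india R=golf all differ -> CONFLICT
i=4: L=kilo=BASE, R=hotel -> take RIGHT -> hotel
Index 0 -> india

Answer: india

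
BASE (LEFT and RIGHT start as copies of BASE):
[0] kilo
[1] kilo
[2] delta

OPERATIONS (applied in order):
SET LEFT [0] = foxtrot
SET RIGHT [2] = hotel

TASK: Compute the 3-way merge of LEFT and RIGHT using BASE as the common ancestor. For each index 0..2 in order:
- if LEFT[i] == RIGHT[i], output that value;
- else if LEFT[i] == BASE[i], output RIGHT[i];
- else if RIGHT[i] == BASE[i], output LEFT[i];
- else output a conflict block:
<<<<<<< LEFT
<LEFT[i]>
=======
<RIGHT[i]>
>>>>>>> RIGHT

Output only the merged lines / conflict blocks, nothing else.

Answer: foxtrot
kilo
hotel

Derivation:
Final LEFT:  [foxtrot, kilo, delta]
Final RIGHT: [kilo, kilo, hotel]
i=0: L=foxtrot, R=kilo=BASE -> take LEFT -> foxtrot
i=1: L=kilo R=kilo -> agree -> kilo
i=2: L=delta=BASE, R=hotel -> take RIGHT -> hotel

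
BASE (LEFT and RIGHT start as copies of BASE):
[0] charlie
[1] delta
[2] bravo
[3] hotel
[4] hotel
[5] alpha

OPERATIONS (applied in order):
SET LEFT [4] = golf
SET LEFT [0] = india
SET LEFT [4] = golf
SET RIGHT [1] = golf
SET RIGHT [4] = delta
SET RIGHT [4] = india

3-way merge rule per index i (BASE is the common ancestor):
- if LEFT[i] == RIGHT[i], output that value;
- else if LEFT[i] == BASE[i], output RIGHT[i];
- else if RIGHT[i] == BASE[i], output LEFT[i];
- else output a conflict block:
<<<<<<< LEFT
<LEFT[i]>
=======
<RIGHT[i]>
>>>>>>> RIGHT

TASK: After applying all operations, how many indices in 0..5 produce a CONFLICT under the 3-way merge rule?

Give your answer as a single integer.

Answer: 1

Derivation:
Final LEFT:  [india, delta, bravo, hotel, golf, alpha]
Final RIGHT: [charlie, golf, bravo, hotel, india, alpha]
i=0: L=india, R=charlie=BASE -> take LEFT -> india
i=1: L=delta=BASE, R=golf -> take RIGHT -> golf
i=2: L=bravo R=bravo -> agree -> bravo
i=3: L=hotel R=hotel -> agree -> hotel
i=4: BASE=hotel L=golf R=india all differ -> CONFLICT
i=5: L=alpha R=alpha -> agree -> alpha
Conflict count: 1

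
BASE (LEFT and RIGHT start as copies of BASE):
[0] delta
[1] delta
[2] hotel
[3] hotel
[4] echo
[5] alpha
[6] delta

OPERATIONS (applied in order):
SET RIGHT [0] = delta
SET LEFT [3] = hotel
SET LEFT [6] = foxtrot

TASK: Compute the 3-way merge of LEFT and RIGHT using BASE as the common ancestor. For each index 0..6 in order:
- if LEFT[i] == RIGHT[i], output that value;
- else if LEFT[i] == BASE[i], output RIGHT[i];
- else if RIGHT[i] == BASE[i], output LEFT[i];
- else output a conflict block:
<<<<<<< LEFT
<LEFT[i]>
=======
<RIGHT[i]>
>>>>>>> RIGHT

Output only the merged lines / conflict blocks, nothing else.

Final LEFT:  [delta, delta, hotel, hotel, echo, alpha, foxtrot]
Final RIGHT: [delta, delta, hotel, hotel, echo, alpha, delta]
i=0: L=delta R=delta -> agree -> delta
i=1: L=delta R=delta -> agree -> delta
i=2: L=hotel R=hotel -> agree -> hotel
i=3: L=hotel R=hotel -> agree -> hotel
i=4: L=echo R=echo -> agree -> echo
i=5: L=alpha R=alpha -> agree -> alpha
i=6: L=foxtrot, R=delta=BASE -> take LEFT -> foxtrot

Answer: delta
delta
hotel
hotel
echo
alpha
foxtrot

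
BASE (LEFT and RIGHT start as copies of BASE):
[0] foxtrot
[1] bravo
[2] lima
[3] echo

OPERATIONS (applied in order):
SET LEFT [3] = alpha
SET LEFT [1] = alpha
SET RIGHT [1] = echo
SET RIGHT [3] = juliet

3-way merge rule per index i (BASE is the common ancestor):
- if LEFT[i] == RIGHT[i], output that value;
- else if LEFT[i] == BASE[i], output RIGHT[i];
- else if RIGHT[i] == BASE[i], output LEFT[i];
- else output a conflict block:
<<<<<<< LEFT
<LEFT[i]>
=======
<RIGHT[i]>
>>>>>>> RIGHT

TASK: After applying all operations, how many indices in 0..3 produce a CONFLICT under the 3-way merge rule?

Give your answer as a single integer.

Answer: 2

Derivation:
Final LEFT:  [foxtrot, alpha, lima, alpha]
Final RIGHT: [foxtrot, echo, lima, juliet]
i=0: L=foxtrot R=foxtrot -> agree -> foxtrot
i=1: BASE=bravo L=alpha R=echo all differ -> CONFLICT
i=2: L=lima R=lima -> agree -> lima
i=3: BASE=echo L=alpha R=juliet all differ -> CONFLICT
Conflict count: 2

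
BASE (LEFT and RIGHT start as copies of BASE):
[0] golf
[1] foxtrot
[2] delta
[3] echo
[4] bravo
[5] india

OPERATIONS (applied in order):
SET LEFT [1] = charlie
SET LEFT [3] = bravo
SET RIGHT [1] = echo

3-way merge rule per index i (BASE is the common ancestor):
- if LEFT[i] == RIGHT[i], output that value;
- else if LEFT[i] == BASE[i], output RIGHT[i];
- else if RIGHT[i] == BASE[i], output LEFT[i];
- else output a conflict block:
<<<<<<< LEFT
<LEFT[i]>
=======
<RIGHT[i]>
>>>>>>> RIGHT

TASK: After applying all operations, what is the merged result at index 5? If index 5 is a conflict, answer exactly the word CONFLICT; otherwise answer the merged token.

Final LEFT:  [golf, charlie, delta, bravo, bravo, india]
Final RIGHT: [golf, echo, delta, echo, bravo, india]
i=0: L=golf R=golf -> agree -> golf
i=1: BASE=foxtrot L=charlie R=echo all differ -> CONFLICT
i=2: L=delta R=delta -> agree -> delta
i=3: L=bravo, R=echo=BASE -> take LEFT -> bravo
i=4: L=bravo R=bravo -> agree -> bravo
i=5: L=india R=india -> agree -> india
Index 5 -> india

Answer: india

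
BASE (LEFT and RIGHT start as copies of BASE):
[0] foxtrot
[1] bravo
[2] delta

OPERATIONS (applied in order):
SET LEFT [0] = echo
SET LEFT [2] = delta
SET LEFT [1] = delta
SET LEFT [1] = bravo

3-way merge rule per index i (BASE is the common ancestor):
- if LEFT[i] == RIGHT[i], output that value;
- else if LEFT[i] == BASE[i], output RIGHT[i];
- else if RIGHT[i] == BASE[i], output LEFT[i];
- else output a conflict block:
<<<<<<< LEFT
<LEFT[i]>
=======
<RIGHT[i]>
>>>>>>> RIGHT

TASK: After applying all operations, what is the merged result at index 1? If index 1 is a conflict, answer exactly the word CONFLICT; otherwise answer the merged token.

Final LEFT:  [echo, bravo, delta]
Final RIGHT: [foxtrot, bravo, delta]
i=0: L=echo, R=foxtrot=BASE -> take LEFT -> echo
i=1: L=bravo R=bravo -> agree -> bravo
i=2: L=delta R=delta -> agree -> delta
Index 1 -> bravo

Answer: bravo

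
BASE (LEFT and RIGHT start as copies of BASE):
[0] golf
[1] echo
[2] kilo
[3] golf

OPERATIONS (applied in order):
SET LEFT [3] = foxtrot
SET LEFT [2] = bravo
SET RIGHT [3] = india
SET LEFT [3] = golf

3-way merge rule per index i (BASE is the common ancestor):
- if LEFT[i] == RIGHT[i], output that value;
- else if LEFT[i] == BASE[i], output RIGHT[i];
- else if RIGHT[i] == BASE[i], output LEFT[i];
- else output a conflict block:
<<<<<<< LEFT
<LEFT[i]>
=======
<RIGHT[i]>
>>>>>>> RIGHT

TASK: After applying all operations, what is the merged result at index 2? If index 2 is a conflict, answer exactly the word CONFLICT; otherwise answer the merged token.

Final LEFT:  [golf, echo, bravo, golf]
Final RIGHT: [golf, echo, kilo, india]
i=0: L=golf R=golf -> agree -> golf
i=1: L=echo R=echo -> agree -> echo
i=2: L=bravo, R=kilo=BASE -> take LEFT -> bravo
i=3: L=golf=BASE, R=india -> take RIGHT -> india
Index 2 -> bravo

Answer: bravo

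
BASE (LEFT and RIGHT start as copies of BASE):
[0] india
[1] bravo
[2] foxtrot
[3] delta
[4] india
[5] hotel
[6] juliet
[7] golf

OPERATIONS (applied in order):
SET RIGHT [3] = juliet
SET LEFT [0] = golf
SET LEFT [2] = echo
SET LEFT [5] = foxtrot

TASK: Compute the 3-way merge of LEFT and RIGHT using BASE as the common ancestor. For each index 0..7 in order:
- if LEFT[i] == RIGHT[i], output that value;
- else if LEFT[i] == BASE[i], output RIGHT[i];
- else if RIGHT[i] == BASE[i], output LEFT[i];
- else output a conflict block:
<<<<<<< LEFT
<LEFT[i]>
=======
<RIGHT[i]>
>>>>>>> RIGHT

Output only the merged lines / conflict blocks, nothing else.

Final LEFT:  [golf, bravo, echo, delta, india, foxtrot, juliet, golf]
Final RIGHT: [india, bravo, foxtrot, juliet, india, hotel, juliet, golf]
i=0: L=golf, R=india=BASE -> take LEFT -> golf
i=1: L=bravo R=bravo -> agree -> bravo
i=2: L=echo, R=foxtrot=BASE -> take LEFT -> echo
i=3: L=delta=BASE, R=juliet -> take RIGHT -> juliet
i=4: L=india R=india -> agree -> india
i=5: L=foxtrot, R=hotel=BASE -> take LEFT -> foxtrot
i=6: L=juliet R=juliet -> agree -> juliet
i=7: L=golf R=golf -> agree -> golf

Answer: golf
bravo
echo
juliet
india
foxtrot
juliet
golf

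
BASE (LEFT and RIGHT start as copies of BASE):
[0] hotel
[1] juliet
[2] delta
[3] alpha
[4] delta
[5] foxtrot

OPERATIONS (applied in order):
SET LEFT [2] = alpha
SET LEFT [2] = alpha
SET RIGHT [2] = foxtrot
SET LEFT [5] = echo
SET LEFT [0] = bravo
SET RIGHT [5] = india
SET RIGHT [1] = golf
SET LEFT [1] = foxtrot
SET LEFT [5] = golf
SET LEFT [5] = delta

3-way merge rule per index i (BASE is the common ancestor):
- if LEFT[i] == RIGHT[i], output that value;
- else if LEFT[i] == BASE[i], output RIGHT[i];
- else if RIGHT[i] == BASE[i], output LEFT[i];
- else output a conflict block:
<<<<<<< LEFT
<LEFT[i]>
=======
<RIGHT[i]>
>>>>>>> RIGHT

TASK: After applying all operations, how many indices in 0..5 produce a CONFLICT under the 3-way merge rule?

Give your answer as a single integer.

Answer: 3

Derivation:
Final LEFT:  [bravo, foxtrot, alpha, alpha, delta, delta]
Final RIGHT: [hotel, golf, foxtrot, alpha, delta, india]
i=0: L=bravo, R=hotel=BASE -> take LEFT -> bravo
i=1: BASE=juliet L=foxtrot R=golf all differ -> CONFLICT
i=2: BASE=delta L=alpha R=foxtrot all differ -> CONFLICT
i=3: L=alpha R=alpha -> agree -> alpha
i=4: L=delta R=delta -> agree -> delta
i=5: BASE=foxtrot L=delta R=india all differ -> CONFLICT
Conflict count: 3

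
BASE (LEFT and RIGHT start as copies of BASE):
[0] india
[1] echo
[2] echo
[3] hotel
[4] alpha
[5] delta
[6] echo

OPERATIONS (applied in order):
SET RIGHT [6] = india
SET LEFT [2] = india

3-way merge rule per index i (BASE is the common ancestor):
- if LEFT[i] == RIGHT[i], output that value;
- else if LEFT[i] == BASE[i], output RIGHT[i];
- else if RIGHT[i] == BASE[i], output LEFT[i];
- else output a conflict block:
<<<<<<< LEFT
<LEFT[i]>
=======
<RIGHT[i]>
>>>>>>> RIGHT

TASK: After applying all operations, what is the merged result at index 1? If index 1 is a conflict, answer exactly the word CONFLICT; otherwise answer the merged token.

Final LEFT:  [india, echo, india, hotel, alpha, delta, echo]
Final RIGHT: [india, echo, echo, hotel, alpha, delta, india]
i=0: L=india R=india -> agree -> india
i=1: L=echo R=echo -> agree -> echo
i=2: L=india, R=echo=BASE -> take LEFT -> india
i=3: L=hotel R=hotel -> agree -> hotel
i=4: L=alpha R=alpha -> agree -> alpha
i=5: L=delta R=delta -> agree -> delta
i=6: L=echo=BASE, R=india -> take RIGHT -> india
Index 1 -> echo

Answer: echo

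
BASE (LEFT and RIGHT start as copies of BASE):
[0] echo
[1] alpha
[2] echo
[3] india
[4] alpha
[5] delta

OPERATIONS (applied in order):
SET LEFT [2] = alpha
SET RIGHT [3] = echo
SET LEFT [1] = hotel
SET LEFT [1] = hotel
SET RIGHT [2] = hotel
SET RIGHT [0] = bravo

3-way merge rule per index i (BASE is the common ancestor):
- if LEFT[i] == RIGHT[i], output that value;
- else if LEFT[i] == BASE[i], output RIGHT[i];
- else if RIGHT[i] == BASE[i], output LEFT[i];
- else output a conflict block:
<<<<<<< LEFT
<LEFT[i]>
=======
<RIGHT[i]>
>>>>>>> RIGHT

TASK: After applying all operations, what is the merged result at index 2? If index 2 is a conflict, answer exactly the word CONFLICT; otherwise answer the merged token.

Final LEFT:  [echo, hotel, alpha, india, alpha, delta]
Final RIGHT: [bravo, alpha, hotel, echo, alpha, delta]
i=0: L=echo=BASE, R=bravo -> take RIGHT -> bravo
i=1: L=hotel, R=alpha=BASE -> take LEFT -> hotel
i=2: BASE=echo L=alpha R=hotel all differ -> CONFLICT
i=3: L=india=BASE, R=echo -> take RIGHT -> echo
i=4: L=alpha R=alpha -> agree -> alpha
i=5: L=delta R=delta -> agree -> delta
Index 2 -> CONFLICT

Answer: CONFLICT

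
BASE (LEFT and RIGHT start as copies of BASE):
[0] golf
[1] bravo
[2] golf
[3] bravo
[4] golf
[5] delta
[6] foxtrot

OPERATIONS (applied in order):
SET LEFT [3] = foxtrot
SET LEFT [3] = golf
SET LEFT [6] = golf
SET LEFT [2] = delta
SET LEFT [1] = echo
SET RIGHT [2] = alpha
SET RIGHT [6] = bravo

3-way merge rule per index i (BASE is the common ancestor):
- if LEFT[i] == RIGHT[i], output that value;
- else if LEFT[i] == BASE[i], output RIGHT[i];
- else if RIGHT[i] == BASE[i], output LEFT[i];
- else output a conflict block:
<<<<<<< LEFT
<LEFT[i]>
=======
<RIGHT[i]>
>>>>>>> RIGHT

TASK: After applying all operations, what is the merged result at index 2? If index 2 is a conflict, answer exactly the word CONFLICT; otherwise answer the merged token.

Final LEFT:  [golf, echo, delta, golf, golf, delta, golf]
Final RIGHT: [golf, bravo, alpha, bravo, golf, delta, bravo]
i=0: L=golf R=golf -> agree -> golf
i=1: L=echo, R=bravo=BASE -> take LEFT -> echo
i=2: BASE=golf L=delta R=alpha all differ -> CONFLICT
i=3: L=golf, R=bravo=BASE -> take LEFT -> golf
i=4: L=golf R=golf -> agree -> golf
i=5: L=delta R=delta -> agree -> delta
i=6: BASE=foxtrot L=golf R=bravo all differ -> CONFLICT
Index 2 -> CONFLICT

Answer: CONFLICT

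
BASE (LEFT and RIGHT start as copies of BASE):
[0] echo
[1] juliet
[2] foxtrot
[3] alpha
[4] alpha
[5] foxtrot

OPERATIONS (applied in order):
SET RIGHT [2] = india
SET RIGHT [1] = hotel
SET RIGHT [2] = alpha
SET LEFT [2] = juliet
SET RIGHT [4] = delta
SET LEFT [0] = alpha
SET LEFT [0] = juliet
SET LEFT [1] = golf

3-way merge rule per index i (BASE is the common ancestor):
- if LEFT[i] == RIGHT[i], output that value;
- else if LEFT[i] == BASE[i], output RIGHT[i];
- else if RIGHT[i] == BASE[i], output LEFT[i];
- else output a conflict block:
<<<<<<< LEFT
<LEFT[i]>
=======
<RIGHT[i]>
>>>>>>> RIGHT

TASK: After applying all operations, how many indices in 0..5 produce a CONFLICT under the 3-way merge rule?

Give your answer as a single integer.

Final LEFT:  [juliet, golf, juliet, alpha, alpha, foxtrot]
Final RIGHT: [echo, hotel, alpha, alpha, delta, foxtrot]
i=0: L=juliet, R=echo=BASE -> take LEFT -> juliet
i=1: BASE=juliet L=golf R=hotel all differ -> CONFLICT
i=2: BASE=foxtrot L=juliet R=alpha all differ -> CONFLICT
i=3: L=alpha R=alpha -> agree -> alpha
i=4: L=alpha=BASE, R=delta -> take RIGHT -> delta
i=5: L=foxtrot R=foxtrot -> agree -> foxtrot
Conflict count: 2

Answer: 2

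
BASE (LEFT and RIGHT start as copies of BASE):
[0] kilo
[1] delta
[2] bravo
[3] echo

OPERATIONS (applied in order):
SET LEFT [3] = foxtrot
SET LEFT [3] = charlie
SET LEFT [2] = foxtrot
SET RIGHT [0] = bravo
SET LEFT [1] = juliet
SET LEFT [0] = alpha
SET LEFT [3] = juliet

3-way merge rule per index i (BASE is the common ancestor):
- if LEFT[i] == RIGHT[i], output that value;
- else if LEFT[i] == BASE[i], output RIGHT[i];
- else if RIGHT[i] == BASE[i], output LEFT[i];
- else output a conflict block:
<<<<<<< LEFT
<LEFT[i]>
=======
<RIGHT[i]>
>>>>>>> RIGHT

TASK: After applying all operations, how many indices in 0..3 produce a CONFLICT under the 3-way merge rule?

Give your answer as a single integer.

Final LEFT:  [alpha, juliet, foxtrot, juliet]
Final RIGHT: [bravo, delta, bravo, echo]
i=0: BASE=kilo L=alpha R=bravo all differ -> CONFLICT
i=1: L=juliet, R=delta=BASE -> take LEFT -> juliet
i=2: L=foxtrot, R=bravo=BASE -> take LEFT -> foxtrot
i=3: L=juliet, R=echo=BASE -> take LEFT -> juliet
Conflict count: 1

Answer: 1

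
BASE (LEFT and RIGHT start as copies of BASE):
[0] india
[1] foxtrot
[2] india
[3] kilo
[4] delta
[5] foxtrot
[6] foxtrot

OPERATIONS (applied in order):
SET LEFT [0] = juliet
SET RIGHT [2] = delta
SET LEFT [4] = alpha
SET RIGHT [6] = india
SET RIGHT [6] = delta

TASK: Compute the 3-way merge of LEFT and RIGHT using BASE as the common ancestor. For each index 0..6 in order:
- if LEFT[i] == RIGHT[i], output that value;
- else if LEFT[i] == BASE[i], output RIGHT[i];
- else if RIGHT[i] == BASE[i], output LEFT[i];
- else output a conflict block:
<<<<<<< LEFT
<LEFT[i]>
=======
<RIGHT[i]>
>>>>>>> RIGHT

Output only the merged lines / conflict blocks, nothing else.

Final LEFT:  [juliet, foxtrot, india, kilo, alpha, foxtrot, foxtrot]
Final RIGHT: [india, foxtrot, delta, kilo, delta, foxtrot, delta]
i=0: L=juliet, R=india=BASE -> take LEFT -> juliet
i=1: L=foxtrot R=foxtrot -> agree -> foxtrot
i=2: L=india=BASE, R=delta -> take RIGHT -> delta
i=3: L=kilo R=kilo -> agree -> kilo
i=4: L=alpha, R=delta=BASE -> take LEFT -> alpha
i=5: L=foxtrot R=foxtrot -> agree -> foxtrot
i=6: L=foxtrot=BASE, R=delta -> take RIGHT -> delta

Answer: juliet
foxtrot
delta
kilo
alpha
foxtrot
delta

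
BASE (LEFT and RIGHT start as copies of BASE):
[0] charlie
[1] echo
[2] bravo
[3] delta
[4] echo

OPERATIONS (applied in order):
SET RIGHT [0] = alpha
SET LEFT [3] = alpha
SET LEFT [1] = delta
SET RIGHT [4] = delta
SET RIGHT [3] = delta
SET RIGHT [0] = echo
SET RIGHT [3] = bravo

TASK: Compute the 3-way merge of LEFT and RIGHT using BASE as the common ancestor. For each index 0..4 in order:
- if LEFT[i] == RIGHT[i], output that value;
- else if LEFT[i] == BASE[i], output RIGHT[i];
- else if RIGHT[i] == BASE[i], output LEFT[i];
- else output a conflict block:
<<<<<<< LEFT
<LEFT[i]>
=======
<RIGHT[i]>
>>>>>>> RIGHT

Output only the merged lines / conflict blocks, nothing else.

Answer: echo
delta
bravo
<<<<<<< LEFT
alpha
=======
bravo
>>>>>>> RIGHT
delta

Derivation:
Final LEFT:  [charlie, delta, bravo, alpha, echo]
Final RIGHT: [echo, echo, bravo, bravo, delta]
i=0: L=charlie=BASE, R=echo -> take RIGHT -> echo
i=1: L=delta, R=echo=BASE -> take LEFT -> delta
i=2: L=bravo R=bravo -> agree -> bravo
i=3: BASE=delta L=alpha R=bravo all differ -> CONFLICT
i=4: L=echo=BASE, R=delta -> take RIGHT -> delta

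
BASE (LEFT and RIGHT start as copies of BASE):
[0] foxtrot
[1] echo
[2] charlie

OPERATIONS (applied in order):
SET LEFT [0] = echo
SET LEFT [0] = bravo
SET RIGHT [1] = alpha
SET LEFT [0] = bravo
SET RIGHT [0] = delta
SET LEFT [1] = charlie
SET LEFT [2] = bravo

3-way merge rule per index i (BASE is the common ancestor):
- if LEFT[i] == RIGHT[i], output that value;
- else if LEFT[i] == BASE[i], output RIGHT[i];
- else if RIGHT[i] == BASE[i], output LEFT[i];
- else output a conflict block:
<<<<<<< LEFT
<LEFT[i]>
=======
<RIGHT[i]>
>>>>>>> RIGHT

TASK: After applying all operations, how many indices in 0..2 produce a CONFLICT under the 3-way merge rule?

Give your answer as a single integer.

Answer: 2

Derivation:
Final LEFT:  [bravo, charlie, bravo]
Final RIGHT: [delta, alpha, charlie]
i=0: BASE=foxtrot L=bravo R=delta all differ -> CONFLICT
i=1: BASE=echo L=charlie R=alpha all differ -> CONFLICT
i=2: L=bravo, R=charlie=BASE -> take LEFT -> bravo
Conflict count: 2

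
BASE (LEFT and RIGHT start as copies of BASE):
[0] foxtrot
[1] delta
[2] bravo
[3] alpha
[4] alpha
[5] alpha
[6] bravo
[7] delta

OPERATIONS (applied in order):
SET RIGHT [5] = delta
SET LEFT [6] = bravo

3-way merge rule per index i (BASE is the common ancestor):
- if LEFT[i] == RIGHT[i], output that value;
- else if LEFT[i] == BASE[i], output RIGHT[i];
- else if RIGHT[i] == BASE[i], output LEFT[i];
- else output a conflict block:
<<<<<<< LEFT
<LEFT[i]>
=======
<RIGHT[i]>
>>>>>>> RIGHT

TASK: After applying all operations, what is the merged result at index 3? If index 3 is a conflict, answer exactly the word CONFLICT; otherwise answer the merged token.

Final LEFT:  [foxtrot, delta, bravo, alpha, alpha, alpha, bravo, delta]
Final RIGHT: [foxtrot, delta, bravo, alpha, alpha, delta, bravo, delta]
i=0: L=foxtrot R=foxtrot -> agree -> foxtrot
i=1: L=delta R=delta -> agree -> delta
i=2: L=bravo R=bravo -> agree -> bravo
i=3: L=alpha R=alpha -> agree -> alpha
i=4: L=alpha R=alpha -> agree -> alpha
i=5: L=alpha=BASE, R=delta -> take RIGHT -> delta
i=6: L=bravo R=bravo -> agree -> bravo
i=7: L=delta R=delta -> agree -> delta
Index 3 -> alpha

Answer: alpha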